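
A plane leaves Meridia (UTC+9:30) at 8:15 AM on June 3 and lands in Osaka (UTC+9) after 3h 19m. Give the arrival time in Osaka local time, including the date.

Convert departure to UTC: 8:15 AM − 9:30 = 10:45 PM UTC on Jun 2.
Add 3 hours and 19 minutes travel time → 2:04 AM UTC (Jun 3).
Osaka is UTC+9:00, so local arrival = 2:04 AM + 9:00 = 11:04 AM on Jun 3.

11:04 AM on June 3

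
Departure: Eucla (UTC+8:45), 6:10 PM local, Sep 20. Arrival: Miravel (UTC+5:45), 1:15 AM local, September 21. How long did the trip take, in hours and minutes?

10 hours 5 minutes

Departure in UTC: 6:10 PM − 8:45 = 9:25 AM on Sep 20.
Arrival in UTC: 1:15 AM − 5:45 = 7:30 PM on Sep 20.
Elapsed = 7:30 PM − 9:25 AM = 10 hours 5 minutes.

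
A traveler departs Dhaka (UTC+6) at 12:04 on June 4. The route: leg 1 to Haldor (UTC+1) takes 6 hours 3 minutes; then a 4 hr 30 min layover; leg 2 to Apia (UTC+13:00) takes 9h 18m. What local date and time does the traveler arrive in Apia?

Convert departure to UTC: 12:04 − 6:00 = 06:04 UTC on Jun 4.
Add 6 hours 3 minutes leg 1 → 12:07 UTC.
Add 4 hours and 30 minutes layover in Haldor → 16:37 UTC.
Add 9 hours and 18 minutes leg 2 → 01:55 UTC (Jun 5).
Apia is UTC+13:00, so local arrival = 01:55 + 13:00 = 14:55 on Jun 5.

14:55 on June 5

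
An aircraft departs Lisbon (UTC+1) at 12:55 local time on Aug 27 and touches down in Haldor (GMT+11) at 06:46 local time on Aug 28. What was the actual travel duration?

Departure in UTC: 12:55 − 1:00 = 11:55 on Aug 27.
Arrival in UTC: 06:46 − 11:00 = 19:46 on Aug 27.
Elapsed = 19:46 − 11:55 = 7 hours 51 minutes.

7 hours 51 minutes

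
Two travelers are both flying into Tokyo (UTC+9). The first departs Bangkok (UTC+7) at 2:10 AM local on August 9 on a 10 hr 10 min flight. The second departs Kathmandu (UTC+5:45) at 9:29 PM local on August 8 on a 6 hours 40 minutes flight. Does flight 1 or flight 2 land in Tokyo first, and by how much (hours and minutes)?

Flight 1 in UTC: 2:10 AM − 7:00 = 7:10 PM on Aug 8.
+10 hours 10 minutes → arrive 5:20 AM UTC on Aug 9.
Flight 2 in UTC: 9:29 PM − 5:45 = 3:44 PM on Aug 8.
+6 hours 40 minutes → arrive 10:24 PM UTC on Aug 8.
Flight 2 lands earlier by 6 hours 56 minutes.

the second, by 6 hours 56 minutes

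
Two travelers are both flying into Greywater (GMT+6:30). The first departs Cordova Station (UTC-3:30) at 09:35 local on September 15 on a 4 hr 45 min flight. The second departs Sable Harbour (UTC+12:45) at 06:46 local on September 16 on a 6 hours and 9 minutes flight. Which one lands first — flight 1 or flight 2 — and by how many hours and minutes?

the first, by 6 hours 20 minutes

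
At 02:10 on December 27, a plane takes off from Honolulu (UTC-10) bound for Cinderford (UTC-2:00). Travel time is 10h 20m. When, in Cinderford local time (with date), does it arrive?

20:30 on Dec 27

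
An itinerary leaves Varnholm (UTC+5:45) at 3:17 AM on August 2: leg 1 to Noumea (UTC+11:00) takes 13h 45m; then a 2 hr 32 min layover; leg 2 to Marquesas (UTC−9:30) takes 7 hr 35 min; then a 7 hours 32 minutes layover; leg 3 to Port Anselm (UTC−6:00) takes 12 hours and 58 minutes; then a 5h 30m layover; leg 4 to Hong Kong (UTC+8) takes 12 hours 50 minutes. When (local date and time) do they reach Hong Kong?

8:14 PM on August 4

Convert departure to UTC: 3:17 AM − 5:45 = 9:32 PM UTC on Aug 1.
Add 13 hours 45 minutes leg 1 → 11:17 AM UTC (Aug 2).
Add 2 hours 32 minutes layover in Noumea → 1:49 PM UTC.
Add 7 hours and 35 minutes leg 2 → 9:24 PM UTC.
Add 7 hours 32 minutes layover in Marquesas → 4:56 AM UTC (Aug 3).
Add 12 hours 58 minutes leg 3 → 5:54 PM UTC.
Add 5 hours and 30 minutes layover in Port Anselm → 11:24 PM UTC.
Add 12 hours and 50 minutes leg 4 → 12:14 PM UTC (Aug 4).
Hong Kong is UTC+8:00, so local arrival = 12:14 PM + 8:00 = 8:14 PM on Aug 4.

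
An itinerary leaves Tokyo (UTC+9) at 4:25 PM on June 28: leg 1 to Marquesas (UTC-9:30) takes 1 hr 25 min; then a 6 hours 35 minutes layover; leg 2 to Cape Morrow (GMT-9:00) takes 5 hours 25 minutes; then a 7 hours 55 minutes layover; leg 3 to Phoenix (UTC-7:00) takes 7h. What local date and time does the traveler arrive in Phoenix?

4:45 AM on June 29

Convert departure to UTC: 4:25 PM − 9:00 = 7:25 AM UTC on Jun 28.
Add 1 hour and 25 minutes leg 1 → 8:50 AM UTC.
Add 6 hours 35 minutes layover in Marquesas → 3:25 PM UTC.
Add 5 hours and 25 minutes leg 2 → 8:50 PM UTC.
Add 7 hours and 55 minutes layover in Cape Morrow → 4:45 AM UTC (Jun 29).
Add 7 hours leg 3 → 11:45 AM UTC.
Phoenix is UTC−7:00, so local arrival = 11:45 AM − 7:00 = 4:45 AM on Jun 29.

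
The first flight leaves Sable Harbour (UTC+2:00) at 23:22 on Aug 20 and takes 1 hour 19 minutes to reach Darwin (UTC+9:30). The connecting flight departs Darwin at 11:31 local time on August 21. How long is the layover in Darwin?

Convert departure to UTC: 23:22 − 2:00 = 21:22 UTC on Aug 20.
Add 1 hour and 19 minutes flight time → 22:41 UTC.
Darwin is UTC+9:30, so local arrival = 22:41 + 9:30 = 08:11 on Aug 21.
Layover = 11:31 − 08:11 = 3 hours 20 minutes.

3 hours 20 minutes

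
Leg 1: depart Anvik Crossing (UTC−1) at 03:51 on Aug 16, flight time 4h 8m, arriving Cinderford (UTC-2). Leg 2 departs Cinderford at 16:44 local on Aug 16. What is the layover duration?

9 hours 45 minutes

Convert departure to UTC: 03:51 + 1:00 = 04:51 UTC on Aug 16.
Add 4 hours 8 minutes flight time → 08:59 UTC.
Cinderford is UTC−2:00, so local arrival = 08:59 − 2:00 = 06:59 on Aug 16.
Layover = 16:44 − 06:59 = 9 hours 45 minutes.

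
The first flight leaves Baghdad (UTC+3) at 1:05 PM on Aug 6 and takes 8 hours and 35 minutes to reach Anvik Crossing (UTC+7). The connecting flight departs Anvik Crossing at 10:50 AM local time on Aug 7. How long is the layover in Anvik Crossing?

9 hours 10 minutes

Convert departure to UTC: 1:05 PM − 3:00 = 10:05 AM UTC on Aug 6.
Add 8 hours 35 minutes flight time → 6:40 PM UTC.
Anvik Crossing is UTC+7:00, so local arrival = 6:40 PM + 7:00 = 1:40 AM on Aug 7.
Layover = 10:50 AM − 1:40 AM = 9 hours 10 minutes.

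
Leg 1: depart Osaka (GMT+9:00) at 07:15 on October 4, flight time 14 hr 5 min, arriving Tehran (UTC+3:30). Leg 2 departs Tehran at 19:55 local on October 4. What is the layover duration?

Convert departure to UTC: 07:15 − 9:00 = 22:15 UTC on Oct 3.
Add 14 hours 5 minutes flight time → 12:20 UTC (Oct 4).
Tehran is UTC+3:30, so local arrival = 12:20 + 3:30 = 15:50 on Oct 4.
Layover = 19:55 − 15:50 = 4 hours 5 minutes.

4 hours 5 minutes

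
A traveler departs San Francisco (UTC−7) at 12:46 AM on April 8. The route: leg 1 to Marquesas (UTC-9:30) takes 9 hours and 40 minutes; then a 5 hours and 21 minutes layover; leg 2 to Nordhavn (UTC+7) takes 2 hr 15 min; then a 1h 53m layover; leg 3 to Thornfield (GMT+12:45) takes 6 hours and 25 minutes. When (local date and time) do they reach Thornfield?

10:05 PM on Apr 9

Convert departure to UTC: 12:46 AM + 7:00 = 7:46 AM UTC on Apr 8.
Add 9 hours and 40 minutes leg 1 → 5:26 PM UTC.
Add 5 hours and 21 minutes layover in Marquesas → 10:47 PM UTC.
Add 2 hours and 15 minutes leg 2 → 1:02 AM UTC (Apr 9).
Add 1 hour 53 minutes layover in Nordhavn → 2:55 AM UTC.
Add 6 hours 25 minutes leg 3 → 9:20 AM UTC.
Thornfield is UTC+12:45, so local arrival = 9:20 AM + 12:45 = 10:05 PM on Apr 9.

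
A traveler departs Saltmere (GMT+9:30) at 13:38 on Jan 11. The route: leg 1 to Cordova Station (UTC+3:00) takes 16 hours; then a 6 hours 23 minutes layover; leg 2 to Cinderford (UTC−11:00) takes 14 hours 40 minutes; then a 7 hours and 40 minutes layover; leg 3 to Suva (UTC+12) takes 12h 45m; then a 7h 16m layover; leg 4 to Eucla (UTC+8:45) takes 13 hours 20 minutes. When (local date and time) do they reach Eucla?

Convert departure to UTC: 13:38 − 9:30 = 04:08 UTC on Jan 11.
Add 16 hours leg 1 → 20:08 UTC.
Add 6 hours 23 minutes layover in Cordova Station → 02:31 UTC (Jan 12).
Add 14 hours and 40 minutes leg 2 → 17:11 UTC.
Add 7 hours and 40 minutes layover in Cinderford → 00:51 UTC (Jan 13).
Add 12 hours 45 minutes leg 3 → 13:36 UTC.
Add 7 hours 16 minutes layover in Suva → 20:52 UTC.
Add 13 hours 20 minutes leg 4 → 10:12 UTC (Jan 14).
Eucla is UTC+8:45, so local arrival = 10:12 + 8:45 = 18:57 on Jan 14.

18:57 on January 14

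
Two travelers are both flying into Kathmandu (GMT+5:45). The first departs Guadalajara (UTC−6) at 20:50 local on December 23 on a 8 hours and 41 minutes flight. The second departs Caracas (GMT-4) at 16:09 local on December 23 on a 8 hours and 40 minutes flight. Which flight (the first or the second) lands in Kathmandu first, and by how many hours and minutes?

Flight 1 in UTC: 20:50 + 6:00 = 02:50 on Dec 24.
+8 hours and 41 minutes → arrive 11:31 UTC on Dec 24.
Flight 2 in UTC: 16:09 + 4:00 = 20:09 on Dec 23.
+8 hours 40 minutes → arrive 04:49 UTC on Dec 24.
Flight 2 lands earlier by 6 hours 42 minutes.

the second, by 6 hours 42 minutes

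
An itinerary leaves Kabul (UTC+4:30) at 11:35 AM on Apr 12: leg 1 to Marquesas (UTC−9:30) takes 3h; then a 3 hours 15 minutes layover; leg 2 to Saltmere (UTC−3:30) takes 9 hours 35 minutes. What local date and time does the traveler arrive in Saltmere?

Convert departure to UTC: 11:35 AM − 4:30 = 7:05 AM UTC on Apr 12.
Add 3 hours leg 1 → 10:05 AM UTC.
Add 3 hours and 15 minutes layover in Marquesas → 1:20 PM UTC.
Add 9 hours and 35 minutes leg 2 → 10:55 PM UTC.
Saltmere is UTC−3:30, so local arrival = 10:55 PM − 3:30 = 7:25 PM on Apr 12.

7:25 PM on Apr 12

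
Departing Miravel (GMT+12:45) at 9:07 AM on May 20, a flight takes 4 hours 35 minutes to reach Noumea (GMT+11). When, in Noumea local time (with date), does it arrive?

11:57 AM on May 20

Noumea is 1:45 behind Miravel.
After 4 hours 35 minutes it is 1:42 PM in Miravel.
Shift by the zone difference: 1:42 PM − 1:45 = 11:57 AM on May 20 in Noumea.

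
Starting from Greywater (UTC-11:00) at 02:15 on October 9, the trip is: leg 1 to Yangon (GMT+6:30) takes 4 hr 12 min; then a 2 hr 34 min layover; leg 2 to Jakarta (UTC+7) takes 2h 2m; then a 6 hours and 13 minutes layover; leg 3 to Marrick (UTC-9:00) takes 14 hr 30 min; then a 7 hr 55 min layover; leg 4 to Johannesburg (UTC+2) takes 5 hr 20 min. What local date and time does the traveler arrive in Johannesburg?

Convert departure to UTC: 02:15 + 11:00 = 13:15 UTC on Oct 9.
Add 4 hours 12 minutes leg 1 → 17:27 UTC.
Add 2 hours 34 minutes layover in Yangon → 20:01 UTC.
Add 2 hours 2 minutes leg 2 → 22:03 UTC.
Add 6 hours and 13 minutes layover in Jakarta → 04:16 UTC (Oct 10).
Add 14 hours and 30 minutes leg 3 → 18:46 UTC.
Add 7 hours and 55 minutes layover in Marrick → 02:41 UTC (Oct 11).
Add 5 hours 20 minutes leg 4 → 08:01 UTC.
Johannesburg is UTC+2:00, so local arrival = 08:01 + 2:00 = 10:01 on Oct 11.

10:01 on October 11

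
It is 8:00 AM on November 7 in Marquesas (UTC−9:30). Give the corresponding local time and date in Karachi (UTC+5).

10:30 PM on Nov 7

In UTC: 8:00 AM + 9:30 = 5:30 PM on Nov 7.
Karachi is UTC+5:00: 5:30 PM + 5:00 = 10:30 PM on Nov 7.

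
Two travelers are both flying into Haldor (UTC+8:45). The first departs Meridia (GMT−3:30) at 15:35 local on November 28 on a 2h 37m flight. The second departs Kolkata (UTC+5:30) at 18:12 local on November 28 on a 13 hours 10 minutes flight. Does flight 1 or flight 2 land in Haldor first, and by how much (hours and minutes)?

Flight 1 in UTC: 15:35 + 3:30 = 19:05 on Nov 28.
+2 hours and 37 minutes → arrive 21:42 UTC on Nov 28.
Flight 2 in UTC: 18:12 − 5:30 = 12:42 on Nov 28.
+13 hours 10 minutes → arrive 01:52 UTC on Nov 29.
Flight 1 lands earlier by 4 hours 10 minutes.

the first, by 4 hours 10 minutes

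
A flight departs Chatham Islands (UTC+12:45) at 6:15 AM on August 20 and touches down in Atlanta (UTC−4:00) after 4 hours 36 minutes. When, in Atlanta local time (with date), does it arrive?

Convert departure to UTC: 6:15 AM − 12:45 = 5:30 PM UTC on Aug 19.
Add 4 hours 36 minutes travel time → 10:06 PM UTC.
Atlanta is UTC−4:00, so local arrival = 10:06 PM − 4:00 = 6:06 PM on Aug 19.

6:06 PM on Aug 19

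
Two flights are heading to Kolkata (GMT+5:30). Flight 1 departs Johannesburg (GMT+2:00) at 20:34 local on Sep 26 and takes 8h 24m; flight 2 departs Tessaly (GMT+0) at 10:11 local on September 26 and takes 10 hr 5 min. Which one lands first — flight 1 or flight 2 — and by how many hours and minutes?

the second, by 6 hours 42 minutes

Flight 1 in UTC: 20:34 − 2:00 = 18:34 on Sep 26.
+8 hours and 24 minutes → arrive 02:58 UTC on Sep 27.
Flight 2 departs at 10:11 UTC (Sep 26).
+10 hours 5 minutes → arrive 20:16 UTC on Sep 26.
Flight 2 lands earlier by 6 hours 42 minutes.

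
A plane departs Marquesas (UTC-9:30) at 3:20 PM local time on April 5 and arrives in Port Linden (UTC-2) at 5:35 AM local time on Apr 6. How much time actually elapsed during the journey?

Departure in UTC: 3:20 PM + 9:30 = 12:50 AM on Apr 6.
Arrival in UTC: 5:35 AM + 2:00 = 7:35 AM on Apr 6.
Elapsed = 7:35 AM − 12:50 AM = 6 hours 45 minutes.

6 hours 45 minutes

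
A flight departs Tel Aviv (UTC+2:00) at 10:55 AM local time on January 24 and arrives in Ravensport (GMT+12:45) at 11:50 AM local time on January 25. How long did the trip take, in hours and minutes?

14 hours 10 minutes

Departure in UTC: 10:55 AM − 2:00 = 8:55 AM on Jan 24.
Arrival in UTC: 11:50 AM − 12:45 = 11:05 PM on Jan 24.
Elapsed = 11:05 PM − 8:55 AM = 14 hours 10 minutes.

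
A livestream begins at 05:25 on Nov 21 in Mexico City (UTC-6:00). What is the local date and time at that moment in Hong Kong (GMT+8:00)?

In UTC: 05:25 + 6:00 = 11:25 on Nov 21.
Hong Kong is UTC+8:00: 11:25 + 8:00 = 19:25 on Nov 21.

19:25 on November 21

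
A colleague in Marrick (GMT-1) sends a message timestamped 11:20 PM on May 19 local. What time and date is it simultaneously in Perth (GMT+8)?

In UTC: 11:20 PM + 1:00 = 12:20 AM on May 20.
Perth is UTC+8:00: 12:20 AM + 8:00 = 8:20 AM on May 20.

8:20 AM on May 20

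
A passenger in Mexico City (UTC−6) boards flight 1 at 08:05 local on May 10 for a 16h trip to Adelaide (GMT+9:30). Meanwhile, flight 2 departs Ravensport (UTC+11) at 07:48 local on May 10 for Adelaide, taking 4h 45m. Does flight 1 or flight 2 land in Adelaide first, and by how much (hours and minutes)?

the second, by 28 hours 32 minutes

Flight 1 in UTC: 08:05 + 6:00 = 14:05 on May 10.
+16 hours → arrive 06:05 UTC on May 11.
Flight 2 in UTC: 07:48 − 11:00 = 20:48 on May 9.
+4 hours and 45 minutes → arrive 01:33 UTC on May 10.
Flight 2 lands earlier by 28 hours 32 minutes.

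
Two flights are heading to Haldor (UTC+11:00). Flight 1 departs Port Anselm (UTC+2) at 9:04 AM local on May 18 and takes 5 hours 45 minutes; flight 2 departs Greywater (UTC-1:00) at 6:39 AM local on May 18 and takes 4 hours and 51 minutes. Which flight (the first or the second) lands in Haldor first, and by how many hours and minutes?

the second, by 19 minutes

Flight 1 in UTC: 9:04 AM − 2:00 = 7:04 AM on May 18.
+5 hours and 45 minutes → arrive 12:49 PM UTC on May 18.
Flight 2 in UTC: 6:39 AM + 1:00 = 7:39 AM on May 18.
+4 hours 51 minutes → arrive 12:30 PM UTC on May 18.
Flight 2 lands earlier by 19 minutes.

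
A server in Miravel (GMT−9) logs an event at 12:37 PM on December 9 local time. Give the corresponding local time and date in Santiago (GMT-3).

6:37 PM on Dec 9

In UTC: 12:37 PM + 9:00 = 9:37 PM on Dec 9.
Santiago is UTC−3:00: 9:37 PM − 3:00 = 6:37 PM on Dec 9.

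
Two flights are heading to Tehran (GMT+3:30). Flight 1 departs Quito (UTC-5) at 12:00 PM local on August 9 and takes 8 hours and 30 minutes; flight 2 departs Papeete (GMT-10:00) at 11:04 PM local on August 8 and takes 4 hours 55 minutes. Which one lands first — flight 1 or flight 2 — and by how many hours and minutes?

Flight 1 in UTC: 12:00 PM + 5:00 = 5:00 PM on Aug 9.
+8 hours and 30 minutes → arrive 1:30 AM UTC on Aug 10.
Flight 2 in UTC: 11:04 PM + 10:00 = 9:04 AM on Aug 9.
+4 hours and 55 minutes → arrive 1:59 PM UTC on Aug 9.
Flight 2 lands earlier by 11 hours 31 minutes.

the second, by 11 hours 31 minutes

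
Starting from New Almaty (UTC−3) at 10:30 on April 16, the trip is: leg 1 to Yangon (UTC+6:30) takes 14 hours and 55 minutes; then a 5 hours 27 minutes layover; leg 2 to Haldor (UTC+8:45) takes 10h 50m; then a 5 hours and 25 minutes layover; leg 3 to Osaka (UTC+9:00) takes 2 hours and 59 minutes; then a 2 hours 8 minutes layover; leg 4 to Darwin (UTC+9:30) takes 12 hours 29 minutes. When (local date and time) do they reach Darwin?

Convert departure to UTC: 10:30 + 3:00 = 13:30 UTC on Apr 16.
Add 14 hours and 55 minutes leg 1 → 04:25 UTC (Apr 17).
Add 5 hours 27 minutes layover in Yangon → 09:52 UTC.
Add 10 hours 50 minutes leg 2 → 20:42 UTC.
Add 5 hours and 25 minutes layover in Haldor → 02:07 UTC (Apr 18).
Add 2 hours 59 minutes leg 3 → 05:06 UTC.
Add 2 hours 8 minutes layover in Osaka → 07:14 UTC.
Add 12 hours and 29 minutes leg 4 → 19:43 UTC.
Darwin is UTC+9:30, so local arrival = 19:43 + 9:30 = 05:13 on Apr 19.

05:13 on Apr 19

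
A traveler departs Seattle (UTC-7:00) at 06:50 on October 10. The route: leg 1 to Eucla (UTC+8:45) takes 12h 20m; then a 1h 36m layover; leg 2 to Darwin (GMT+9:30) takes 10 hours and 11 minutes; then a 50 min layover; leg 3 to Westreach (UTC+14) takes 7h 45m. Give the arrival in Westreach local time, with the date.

12:32 on October 12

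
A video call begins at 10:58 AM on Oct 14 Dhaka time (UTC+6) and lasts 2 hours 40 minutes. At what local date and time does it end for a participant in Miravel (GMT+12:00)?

Miravel is 6:00 ahead of Dhaka.
After 2 hours and 40 minutes it is 1:38 PM in Dhaka.
Shift by the zone difference: 1:38 PM + 6:00 = 7:38 PM on Oct 14 in Miravel.

7:38 PM on October 14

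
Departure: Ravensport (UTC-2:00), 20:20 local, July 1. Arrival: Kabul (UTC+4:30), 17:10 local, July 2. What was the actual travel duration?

14 hours 20 minutes

Departure in UTC: 20:20 + 2:00 = 22:20 on Jul 1.
Arrival in UTC: 17:10 − 4:30 = 12:40 on Jul 2.
Elapsed = 12:40 − 22:20 (+1 day) = 14 hours 20 minutes.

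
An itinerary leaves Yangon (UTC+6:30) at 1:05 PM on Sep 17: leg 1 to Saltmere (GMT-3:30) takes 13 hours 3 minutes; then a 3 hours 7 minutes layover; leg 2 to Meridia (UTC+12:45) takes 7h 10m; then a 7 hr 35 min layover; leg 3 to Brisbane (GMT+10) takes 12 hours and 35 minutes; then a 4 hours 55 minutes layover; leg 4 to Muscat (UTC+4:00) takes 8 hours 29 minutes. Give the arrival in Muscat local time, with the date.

7:29 PM on Sep 19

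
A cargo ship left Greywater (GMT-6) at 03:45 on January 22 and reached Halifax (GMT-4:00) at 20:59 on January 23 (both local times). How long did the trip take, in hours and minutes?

39 hours 14 minutes

Departure in UTC: 03:45 + 6:00 = 09:45 on Jan 22.
Arrival in UTC: 20:59 + 4:00 = 00:59 on Jan 24.
Elapsed = 00:59 − 09:45 (+2 days) = 39 hours 14 minutes.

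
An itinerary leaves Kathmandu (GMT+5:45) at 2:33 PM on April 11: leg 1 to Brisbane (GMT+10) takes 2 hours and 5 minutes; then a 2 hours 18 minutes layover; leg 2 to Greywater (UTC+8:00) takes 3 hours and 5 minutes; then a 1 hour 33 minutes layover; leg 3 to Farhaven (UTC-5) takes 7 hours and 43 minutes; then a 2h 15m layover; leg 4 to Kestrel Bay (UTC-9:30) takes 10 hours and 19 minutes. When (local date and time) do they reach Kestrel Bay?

4:36 AM on April 12

Convert departure to UTC: 2:33 PM − 5:45 = 8:48 AM UTC on Apr 11.
Add 2 hours and 5 minutes leg 1 → 10:53 AM UTC.
Add 2 hours 18 minutes layover in Brisbane → 1:11 PM UTC.
Add 3 hours and 5 minutes leg 2 → 4:16 PM UTC.
Add 1 hour and 33 minutes layover in Greywater → 5:49 PM UTC.
Add 7 hours and 43 minutes leg 3 → 1:32 AM UTC (Apr 12).
Add 2 hours and 15 minutes layover in Farhaven → 3:47 AM UTC.
Add 10 hours and 19 minutes leg 4 → 2:06 PM UTC.
Kestrel Bay is UTC−9:30, so local arrival = 2:06 PM − 9:30 = 4:36 AM on Apr 12.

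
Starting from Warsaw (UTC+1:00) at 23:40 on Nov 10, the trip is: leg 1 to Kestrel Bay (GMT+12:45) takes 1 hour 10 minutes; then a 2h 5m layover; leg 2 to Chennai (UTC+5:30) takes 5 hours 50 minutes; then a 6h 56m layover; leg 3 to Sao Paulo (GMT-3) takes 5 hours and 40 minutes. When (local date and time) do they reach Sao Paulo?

Convert departure to UTC: 23:40 − 1:00 = 22:40 UTC on Nov 10.
Add 1 hour and 10 minutes leg 1 → 23:50 UTC.
Add 2 hours 5 minutes layover in Kestrel Bay → 01:55 UTC (Nov 11).
Add 5 hours and 50 minutes leg 2 → 07:45 UTC.
Add 6 hours 56 minutes layover in Chennai → 14:41 UTC.
Add 5 hours 40 minutes leg 3 → 20:21 UTC.
Sao Paulo is UTC−3:00, so local arrival = 20:21 − 3:00 = 17:21 on Nov 11.

17:21 on November 11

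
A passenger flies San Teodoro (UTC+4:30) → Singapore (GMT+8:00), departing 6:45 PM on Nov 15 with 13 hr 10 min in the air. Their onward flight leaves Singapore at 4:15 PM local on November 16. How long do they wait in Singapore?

4 hours 50 minutes

Convert departure to UTC: 6:45 PM − 4:30 = 2:15 PM UTC on Nov 15.
Add 13 hours 10 minutes flight time → 3:25 AM UTC (Nov 16).
Singapore is UTC+8:00, so local arrival = 3:25 AM + 8:00 = 11:25 AM on Nov 16.
Layover = 4:15 PM − 11:25 AM = 4 hours 50 minutes.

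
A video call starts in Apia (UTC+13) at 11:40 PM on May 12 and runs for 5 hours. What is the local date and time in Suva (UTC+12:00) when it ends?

Convert start to UTC: 11:40 PM − 13:00 = 10:40 AM UTC on May 12.
Add 5 hours duration → 3:40 PM UTC.
Suva is UTC+12:00, so local end time = 3:40 PM + 12:00 = 3:40 AM on May 13.

3:40 AM on May 13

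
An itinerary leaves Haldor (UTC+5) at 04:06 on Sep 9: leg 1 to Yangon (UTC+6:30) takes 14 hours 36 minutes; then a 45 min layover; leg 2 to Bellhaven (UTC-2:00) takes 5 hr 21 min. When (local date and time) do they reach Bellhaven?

Convert departure to UTC: 04:06 − 5:00 = 23:06 UTC on Sep 8.
Add 14 hours and 36 minutes leg 1 → 13:42 UTC (Sep 9).
Add 45 minutes layover in Yangon → 14:27 UTC.
Add 5 hours and 21 minutes leg 2 → 19:48 UTC.
Bellhaven is UTC−2:00, so local arrival = 19:48 − 2:00 = 17:48 on Sep 9.

17:48 on September 9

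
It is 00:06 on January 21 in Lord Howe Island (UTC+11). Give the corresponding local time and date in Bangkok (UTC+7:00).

Bangkok is 4:00 behind Lord Howe Island.
Shift by the zone difference: 00:06 − 4:00 = 20:06 on Jan 20 in Bangkok.

20:06 on January 20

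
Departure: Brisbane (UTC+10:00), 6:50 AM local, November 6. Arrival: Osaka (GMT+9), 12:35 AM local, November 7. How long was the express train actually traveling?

Departure in UTC: 6:50 AM − 10:00 = 8:50 PM on Nov 5.
Arrival in UTC: 12:35 AM − 9:00 = 3:35 PM on Nov 6.
Elapsed = 3:35 PM − 8:50 PM (+1 day) = 18 hours 45 minutes.

18 hours 45 minutes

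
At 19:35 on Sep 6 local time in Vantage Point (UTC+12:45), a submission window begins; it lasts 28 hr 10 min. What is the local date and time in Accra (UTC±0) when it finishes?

11:00 on September 7

Accra is 12:45 behind Vantage Point.
After 28 hours 10 minutes it is 23:45 (Sep 7) in Vantage Point.
Shift by the zone difference: 23:45 − 12:45 = 11:00 on Sep 7 in Accra.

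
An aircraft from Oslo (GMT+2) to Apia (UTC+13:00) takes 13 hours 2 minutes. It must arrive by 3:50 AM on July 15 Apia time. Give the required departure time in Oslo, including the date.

Target arrival in UTC: 3:50 AM − 13:00 = 2:50 PM on Jul 14.
Subtract 13 hours and 2 minutes → departure 1:48 AM UTC on Jul 14.
Oslo is UTC+2:00: 1:48 AM + 2:00 = 3:48 AM on Jul 14.

3:48 AM on July 14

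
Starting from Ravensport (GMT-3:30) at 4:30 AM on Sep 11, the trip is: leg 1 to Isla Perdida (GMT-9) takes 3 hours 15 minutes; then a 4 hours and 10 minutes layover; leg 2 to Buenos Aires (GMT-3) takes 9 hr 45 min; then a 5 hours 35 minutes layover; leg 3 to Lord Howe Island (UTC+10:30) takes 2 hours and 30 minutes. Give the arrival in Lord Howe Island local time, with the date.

7:45 PM on September 12

Convert departure to UTC: 4:30 AM + 3:30 = 8:00 AM UTC on Sep 11.
Add 3 hours 15 minutes leg 1 → 11:15 AM UTC.
Add 4 hours and 10 minutes layover in Isla Perdida → 3:25 PM UTC.
Add 9 hours 45 minutes leg 2 → 1:10 AM UTC (Sep 12).
Add 5 hours and 35 minutes layover in Buenos Aires → 6:45 AM UTC.
Add 2 hours 30 minutes leg 3 → 9:15 AM UTC.
Lord Howe Island is UTC+10:30, so local arrival = 9:15 AM + 10:30 = 7:45 PM on Sep 12.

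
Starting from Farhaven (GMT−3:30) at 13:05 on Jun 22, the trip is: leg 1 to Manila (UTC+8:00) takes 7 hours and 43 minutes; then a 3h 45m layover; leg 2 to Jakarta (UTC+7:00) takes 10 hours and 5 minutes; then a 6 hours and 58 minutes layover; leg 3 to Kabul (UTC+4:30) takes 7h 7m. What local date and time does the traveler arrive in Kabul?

08:43 on Jun 24

Convert departure to UTC: 13:05 + 3:30 = 16:35 UTC on Jun 22.
Add 7 hours and 43 minutes leg 1 → 00:18 UTC (Jun 23).
Add 3 hours 45 minutes layover in Manila → 04:03 UTC.
Add 10 hours 5 minutes leg 2 → 14:08 UTC.
Add 6 hours and 58 minutes layover in Jakarta → 21:06 UTC.
Add 7 hours and 7 minutes leg 3 → 04:13 UTC (Jun 24).
Kabul is UTC+4:30, so local arrival = 04:13 + 4:30 = 08:43 on Jun 24.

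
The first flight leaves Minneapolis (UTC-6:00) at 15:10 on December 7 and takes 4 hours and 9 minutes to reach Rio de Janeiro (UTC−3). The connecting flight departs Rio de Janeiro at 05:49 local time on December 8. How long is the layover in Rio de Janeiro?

7 hours 30 minutes

Convert departure to UTC: 15:10 + 6:00 = 21:10 UTC on Dec 7.
Add 4 hours and 9 minutes flight time → 01:19 UTC (Dec 8).
Rio de Janeiro is UTC−3:00, so local arrival = 01:19 − 3:00 = 22:19 on Dec 7.
Layover = 05:49 − 22:19 (+1 day) = 7 hours 30 minutes.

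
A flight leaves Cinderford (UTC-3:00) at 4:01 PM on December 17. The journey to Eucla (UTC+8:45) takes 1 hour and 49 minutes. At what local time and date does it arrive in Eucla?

Eucla is 11:45 ahead of Cinderford.
After 1 hour 49 minutes it is 5:50 PM in Cinderford.
Shift by the zone difference: 5:50 PM + 11:45 = 5:35 AM on Dec 18 in Eucla.

5:35 AM on December 18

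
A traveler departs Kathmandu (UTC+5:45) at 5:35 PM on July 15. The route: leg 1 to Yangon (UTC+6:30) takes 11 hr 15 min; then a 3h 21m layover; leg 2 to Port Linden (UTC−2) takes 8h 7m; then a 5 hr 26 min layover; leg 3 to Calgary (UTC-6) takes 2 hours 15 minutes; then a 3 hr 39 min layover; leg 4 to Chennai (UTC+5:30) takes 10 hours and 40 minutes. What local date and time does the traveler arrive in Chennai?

Convert departure to UTC: 5:35 PM − 5:45 = 11:50 AM UTC on Jul 15.
Add 11 hours and 15 minutes leg 1 → 11:05 PM UTC.
Add 3 hours and 21 minutes layover in Yangon → 2:26 AM UTC (Jul 16).
Add 8 hours and 7 minutes leg 2 → 10:33 AM UTC.
Add 5 hours 26 minutes layover in Port Linden → 3:59 PM UTC.
Add 2 hours 15 minutes leg 3 → 6:14 PM UTC.
Add 3 hours and 39 minutes layover in Calgary → 9:53 PM UTC.
Add 10 hours and 40 minutes leg 4 → 8:33 AM UTC (Jul 17).
Chennai is UTC+5:30, so local arrival = 8:33 AM + 5:30 = 2:03 PM on Jul 17.

2:03 PM on July 17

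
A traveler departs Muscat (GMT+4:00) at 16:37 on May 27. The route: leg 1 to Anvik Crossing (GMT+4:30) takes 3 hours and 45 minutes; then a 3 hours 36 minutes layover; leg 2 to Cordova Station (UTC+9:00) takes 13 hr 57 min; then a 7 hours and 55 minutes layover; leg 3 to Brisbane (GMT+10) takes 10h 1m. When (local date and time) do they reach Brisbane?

Convert departure to UTC: 16:37 − 4:00 = 12:37 UTC on May 27.
Add 3 hours and 45 minutes leg 1 → 16:22 UTC.
Add 3 hours and 36 minutes layover in Anvik Crossing → 19:58 UTC.
Add 13 hours and 57 minutes leg 2 → 09:55 UTC (May 28).
Add 7 hours 55 minutes layover in Cordova Station → 17:50 UTC.
Add 10 hours and 1 minute leg 3 → 03:51 UTC (May 29).
Brisbane is UTC+10:00, so local arrival = 03:51 + 10:00 = 13:51 on May 29.

13:51 on May 29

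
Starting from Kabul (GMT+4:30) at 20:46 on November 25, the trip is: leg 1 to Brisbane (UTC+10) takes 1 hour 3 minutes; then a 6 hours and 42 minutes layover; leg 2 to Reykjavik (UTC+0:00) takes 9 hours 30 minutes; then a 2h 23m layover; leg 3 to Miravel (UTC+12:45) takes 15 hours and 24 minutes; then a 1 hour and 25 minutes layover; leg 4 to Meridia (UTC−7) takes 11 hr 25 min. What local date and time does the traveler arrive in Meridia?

09:08 on November 27

Convert departure to UTC: 20:46 − 4:30 = 16:16 UTC on Nov 25.
Add 1 hour and 3 minutes leg 1 → 17:19 UTC.
Add 6 hours and 42 minutes layover in Brisbane → 00:01 UTC (Nov 26).
Add 9 hours and 30 minutes leg 2 → 09:31 UTC.
Add 2 hours 23 minutes layover in Reykjavik → 11:54 UTC.
Add 15 hours and 24 minutes leg 3 → 03:18 UTC (Nov 27).
Add 1 hour 25 minutes layover in Miravel → 04:43 UTC.
Add 11 hours 25 minutes leg 4 → 16:08 UTC.
Meridia is UTC−7:00, so local arrival = 16:08 − 7:00 = 09:08 on Nov 27.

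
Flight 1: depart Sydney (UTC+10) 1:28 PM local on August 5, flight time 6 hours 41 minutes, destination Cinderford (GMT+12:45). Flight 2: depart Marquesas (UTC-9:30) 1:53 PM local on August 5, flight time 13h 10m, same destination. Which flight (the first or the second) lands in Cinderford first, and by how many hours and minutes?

Flight 1 in UTC: 1:28 PM − 10:00 = 3:28 AM on Aug 5.
+6 hours 41 minutes → arrive 10:09 AM UTC on Aug 5.
Flight 2 in UTC: 1:53 PM + 9:30 = 11:23 PM on Aug 5.
+13 hours 10 minutes → arrive 12:33 PM UTC on Aug 6.
Flight 1 lands earlier by 26 hours 24 minutes.

the first, by 26 hours 24 minutes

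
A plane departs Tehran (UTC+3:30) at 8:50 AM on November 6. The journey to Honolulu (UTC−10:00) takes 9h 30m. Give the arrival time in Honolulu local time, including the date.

4:50 AM on November 6

Convert departure to UTC: 8:50 AM − 3:30 = 5:20 AM UTC on Nov 6.
Add 9 hours 30 minutes travel time → 2:50 PM UTC.
Honolulu is UTC−10:00, so local arrival = 2:50 PM − 10:00 = 4:50 AM on Nov 6.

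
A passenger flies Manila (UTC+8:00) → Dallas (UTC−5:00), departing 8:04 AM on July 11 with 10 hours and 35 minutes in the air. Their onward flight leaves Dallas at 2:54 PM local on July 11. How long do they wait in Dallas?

9 hours 15 minutes

Convert departure to UTC: 8:04 AM − 8:00 = 12:04 AM UTC on Jul 11.
Add 10 hours 35 minutes flight time → 10:39 AM UTC.
Dallas is UTC−5:00, so local arrival = 10:39 AM − 5:00 = 5:39 AM on Jul 11.
Layover = 2:54 PM − 5:39 AM = 9 hours 15 minutes.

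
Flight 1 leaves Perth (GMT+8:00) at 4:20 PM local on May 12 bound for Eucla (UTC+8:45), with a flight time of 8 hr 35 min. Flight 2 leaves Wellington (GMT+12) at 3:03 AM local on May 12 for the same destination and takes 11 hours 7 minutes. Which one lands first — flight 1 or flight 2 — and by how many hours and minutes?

Flight 1 in UTC: 4:20 PM − 8:00 = 8:20 AM on May 12.
+8 hours and 35 minutes → arrive 4:55 PM UTC on May 12.
Flight 2 in UTC: 3:03 AM − 12:00 = 3:03 PM on May 11.
+11 hours and 7 minutes → arrive 2:10 AM UTC on May 12.
Flight 2 lands earlier by 14 hours 45 minutes.

the second, by 14 hours 45 minutes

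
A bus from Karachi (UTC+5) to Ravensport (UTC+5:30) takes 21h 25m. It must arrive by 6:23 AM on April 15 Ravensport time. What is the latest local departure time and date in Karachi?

8:28 AM on April 14

Target arrival in UTC: 6:23 AM − 5:30 = 12:53 AM on Apr 15.
Subtract 21 hours and 25 minutes → departure 3:28 AM UTC on Apr 14.
Karachi is UTC+5:00: 3:28 AM + 5:00 = 8:28 AM on Apr 14.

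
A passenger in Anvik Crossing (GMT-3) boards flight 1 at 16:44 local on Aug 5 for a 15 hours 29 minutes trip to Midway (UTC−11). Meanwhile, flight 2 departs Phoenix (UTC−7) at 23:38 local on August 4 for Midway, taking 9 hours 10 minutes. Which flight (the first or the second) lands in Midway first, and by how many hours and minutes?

the second, by 19 hours 25 minutes

Flight 1 in UTC: 16:44 + 3:00 = 19:44 on Aug 5.
+15 hours and 29 minutes → arrive 11:13 UTC on Aug 6.
Flight 2 in UTC: 23:38 + 7:00 = 06:38 on Aug 5.
+9 hours and 10 minutes → arrive 15:48 UTC on Aug 5.
Flight 2 lands earlier by 19 hours 25 minutes.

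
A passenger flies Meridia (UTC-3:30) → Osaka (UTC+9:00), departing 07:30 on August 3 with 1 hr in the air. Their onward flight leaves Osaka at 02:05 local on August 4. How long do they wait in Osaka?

Convert departure to UTC: 07:30 + 3:30 = 11:00 UTC on Aug 3.
Add 1 hour flight time → 12:00 UTC.
Osaka is UTC+9:00, so local arrival = 12:00 + 9:00 = 21:00 on Aug 3.
Layover = 02:05 − 21:00 (+1 day) = 5 hours 5 minutes.

5 hours 5 minutes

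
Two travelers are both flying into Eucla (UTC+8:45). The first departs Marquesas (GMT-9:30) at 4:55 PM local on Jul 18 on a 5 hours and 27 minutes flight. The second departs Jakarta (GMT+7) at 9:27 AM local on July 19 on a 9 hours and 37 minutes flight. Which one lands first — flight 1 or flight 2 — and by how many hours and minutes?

the first, by 4 hours 12 minutes

Flight 1 in UTC: 4:55 PM + 9:30 = 2:25 AM on Jul 19.
+5 hours and 27 minutes → arrive 7:52 AM UTC on Jul 19.
Flight 2 in UTC: 9:27 AM − 7:00 = 2:27 AM on Jul 19.
+9 hours 37 minutes → arrive 12:04 PM UTC on Jul 19.
Flight 1 lands earlier by 4 hours 12 minutes.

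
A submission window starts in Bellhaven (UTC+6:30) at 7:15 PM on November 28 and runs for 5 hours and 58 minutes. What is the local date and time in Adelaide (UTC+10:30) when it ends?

5:13 AM on Nov 29

Convert start to UTC: 7:15 PM − 6:30 = 12:45 PM UTC on Nov 28.
Add 5 hours and 58 minutes duration → 6:43 PM UTC.
Adelaide is UTC+10:30, so local end time = 6:43 PM + 10:30 = 5:13 AM on Nov 29.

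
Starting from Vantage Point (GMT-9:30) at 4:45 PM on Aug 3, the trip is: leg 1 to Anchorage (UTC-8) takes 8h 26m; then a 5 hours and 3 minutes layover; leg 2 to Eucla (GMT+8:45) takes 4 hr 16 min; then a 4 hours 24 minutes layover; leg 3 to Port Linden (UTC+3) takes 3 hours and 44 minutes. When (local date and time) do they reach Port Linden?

7:08 AM on August 5

Convert departure to UTC: 4:45 PM + 9:30 = 2:15 AM UTC on Aug 4.
Add 8 hours 26 minutes leg 1 → 10:41 AM UTC.
Add 5 hours 3 minutes layover in Anchorage → 3:44 PM UTC.
Add 4 hours and 16 minutes leg 2 → 8:00 PM UTC.
Add 4 hours 24 minutes layover in Eucla → 12:24 AM UTC (Aug 5).
Add 3 hours and 44 minutes leg 3 → 4:08 AM UTC.
Port Linden is UTC+3:00, so local arrival = 4:08 AM + 3:00 = 7:08 AM on Aug 5.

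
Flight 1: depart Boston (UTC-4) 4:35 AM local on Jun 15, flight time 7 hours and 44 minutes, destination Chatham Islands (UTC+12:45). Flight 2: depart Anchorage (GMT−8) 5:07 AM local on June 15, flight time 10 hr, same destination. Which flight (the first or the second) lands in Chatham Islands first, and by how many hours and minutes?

the first, by 6 hours 48 minutes

Flight 1 in UTC: 4:35 AM + 4:00 = 8:35 AM on Jun 15.
+7 hours 44 minutes → arrive 4:19 PM UTC on Jun 15.
Flight 2 in UTC: 5:07 AM + 8:00 = 1:07 PM on Jun 15.
+10 hours → arrive 11:07 PM UTC on Jun 15.
Flight 1 lands earlier by 6 hours 48 minutes.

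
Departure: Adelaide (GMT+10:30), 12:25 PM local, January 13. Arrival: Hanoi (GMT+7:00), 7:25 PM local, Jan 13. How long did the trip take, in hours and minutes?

10 hours 30 minutes

Departure in UTC: 12:25 PM − 10:30 = 1:55 AM on Jan 13.
Arrival in UTC: 7:25 PM − 7:00 = 12:25 PM on Jan 13.
Elapsed = 12:25 PM − 1:55 AM = 10 hours 30 minutes.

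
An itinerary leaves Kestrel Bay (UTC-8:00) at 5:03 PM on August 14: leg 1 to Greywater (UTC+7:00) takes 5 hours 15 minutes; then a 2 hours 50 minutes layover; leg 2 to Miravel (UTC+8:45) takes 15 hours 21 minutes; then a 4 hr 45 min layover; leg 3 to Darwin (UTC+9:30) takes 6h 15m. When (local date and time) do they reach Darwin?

Convert departure to UTC: 5:03 PM + 8:00 = 1:03 AM UTC on Aug 15.
Add 5 hours 15 minutes leg 1 → 6:18 AM UTC.
Add 2 hours and 50 minutes layover in Greywater → 9:08 AM UTC.
Add 15 hours and 21 minutes leg 2 → 12:29 AM UTC (Aug 16).
Add 4 hours 45 minutes layover in Miravel → 5:14 AM UTC.
Add 6 hours and 15 minutes leg 3 → 11:29 AM UTC.
Darwin is UTC+9:30, so local arrival = 11:29 AM + 9:30 = 8:59 PM on Aug 16.

8:59 PM on Aug 16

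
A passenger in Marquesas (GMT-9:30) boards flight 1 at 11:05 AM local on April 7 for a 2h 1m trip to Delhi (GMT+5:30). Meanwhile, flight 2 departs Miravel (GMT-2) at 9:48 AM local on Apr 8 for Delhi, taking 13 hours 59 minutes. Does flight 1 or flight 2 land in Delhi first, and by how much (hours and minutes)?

the first, by 27 hours 11 minutes

Flight 1 in UTC: 11:05 AM + 9:30 = 8:35 PM on Apr 7.
+2 hours 1 minute → arrive 10:36 PM UTC on Apr 7.
Flight 2 in UTC: 9:48 AM + 2:00 = 11:48 AM on Apr 8.
+13 hours and 59 minutes → arrive 1:47 AM UTC on Apr 9.
Flight 1 lands earlier by 27 hours 11 minutes.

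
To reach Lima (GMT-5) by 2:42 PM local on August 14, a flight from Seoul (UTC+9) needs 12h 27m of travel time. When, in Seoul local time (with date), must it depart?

4:15 PM on August 14

Target arrival in UTC: 2:42 PM + 5:00 = 7:42 PM on Aug 14.
Subtract 12 hours 27 minutes → departure 7:15 AM UTC on Aug 14.
Seoul is UTC+9:00: 7:15 AM + 9:00 = 4:15 PM on Aug 14.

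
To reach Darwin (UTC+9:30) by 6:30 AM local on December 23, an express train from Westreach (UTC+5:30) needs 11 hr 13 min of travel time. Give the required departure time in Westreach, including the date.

3:17 PM on Dec 22

Target arrival in UTC: 6:30 AM − 9:30 = 9:00 PM on Dec 22.
Subtract 11 hours and 13 minutes → departure 9:47 AM UTC on Dec 22.
Westreach is UTC+5:30: 9:47 AM + 5:30 = 3:17 PM on Dec 22.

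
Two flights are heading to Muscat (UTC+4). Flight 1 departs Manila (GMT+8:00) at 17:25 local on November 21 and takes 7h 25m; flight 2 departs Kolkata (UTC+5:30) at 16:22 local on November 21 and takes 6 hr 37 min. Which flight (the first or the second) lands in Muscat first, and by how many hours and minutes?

Flight 1 in UTC: 17:25 − 8:00 = 09:25 on Nov 21.
+7 hours and 25 minutes → arrive 16:50 UTC on Nov 21.
Flight 2 in UTC: 16:22 − 5:30 = 10:52 on Nov 21.
+6 hours 37 minutes → arrive 17:29 UTC on Nov 21.
Flight 1 lands earlier by 39 minutes.

the first, by 39 minutes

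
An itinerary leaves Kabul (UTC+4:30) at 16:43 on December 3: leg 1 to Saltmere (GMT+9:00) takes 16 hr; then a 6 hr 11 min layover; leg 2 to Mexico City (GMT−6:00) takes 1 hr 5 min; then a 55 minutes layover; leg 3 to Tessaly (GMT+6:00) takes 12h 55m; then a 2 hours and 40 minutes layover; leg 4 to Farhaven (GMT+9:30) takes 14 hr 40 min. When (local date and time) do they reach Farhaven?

04:09 on December 6

Convert departure to UTC: 16:43 − 4:30 = 12:13 UTC on Dec 3.
Add 16 hours leg 1 → 04:13 UTC (Dec 4).
Add 6 hours and 11 minutes layover in Saltmere → 10:24 UTC.
Add 1 hour and 5 minutes leg 2 → 11:29 UTC.
Add 55 minutes layover in Mexico City → 12:24 UTC.
Add 12 hours and 55 minutes leg 3 → 01:19 UTC (Dec 5).
Add 2 hours and 40 minutes layover in Tessaly → 03:59 UTC.
Add 14 hours 40 minutes leg 4 → 18:39 UTC.
Farhaven is UTC+9:30, so local arrival = 18:39 + 9:30 = 04:09 on Dec 6.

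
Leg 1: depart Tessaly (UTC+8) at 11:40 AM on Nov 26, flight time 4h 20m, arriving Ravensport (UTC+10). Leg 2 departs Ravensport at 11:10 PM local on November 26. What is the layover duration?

5 hours 10 minutes

Convert departure to UTC: 11:40 AM − 8:00 = 3:40 AM UTC on Nov 26.
Add 4 hours and 20 minutes flight time → 8:00 AM UTC.
Ravensport is UTC+10:00, so local arrival = 8:00 AM + 10:00 = 6:00 PM on Nov 26.
Layover = 11:10 PM − 6:00 PM = 5 hours 10 minutes.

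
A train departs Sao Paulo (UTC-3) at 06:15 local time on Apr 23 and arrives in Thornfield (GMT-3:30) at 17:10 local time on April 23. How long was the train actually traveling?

11 hours 25 minutes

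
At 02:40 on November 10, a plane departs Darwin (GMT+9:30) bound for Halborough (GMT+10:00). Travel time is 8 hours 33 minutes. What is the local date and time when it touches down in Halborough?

Convert departure to UTC: 02:40 − 9:30 = 17:10 UTC on Nov 9.
Add 8 hours and 33 minutes travel time → 01:43 UTC (Nov 10).
Halborough is UTC+10:00, so local arrival = 01:43 + 10:00 = 11:43 on Nov 10.

11:43 on November 10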